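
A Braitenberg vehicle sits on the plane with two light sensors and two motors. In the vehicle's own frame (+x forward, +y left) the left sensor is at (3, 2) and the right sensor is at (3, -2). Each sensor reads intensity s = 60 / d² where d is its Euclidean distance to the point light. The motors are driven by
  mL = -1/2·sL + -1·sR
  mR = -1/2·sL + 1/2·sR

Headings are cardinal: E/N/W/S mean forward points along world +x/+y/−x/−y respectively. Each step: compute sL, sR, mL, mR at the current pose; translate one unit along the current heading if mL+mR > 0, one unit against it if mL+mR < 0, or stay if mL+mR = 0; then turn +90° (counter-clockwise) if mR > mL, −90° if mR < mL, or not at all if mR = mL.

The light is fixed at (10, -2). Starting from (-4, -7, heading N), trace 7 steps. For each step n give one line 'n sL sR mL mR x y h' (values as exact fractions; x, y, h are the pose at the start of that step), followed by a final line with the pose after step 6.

0 3/13 15/37 -501/962 42/481 -4 -7 N
1 60/353 12/61 -6066/21533 288/21533 -4 -8 W
2 30/101 10/51 -1775/5151 -260/5151 -3 -8 S
3 60/109 60/149 -11010/16241 -1200/16241 -3 -7 E
4 3/13 15/37 -501/962 42/481 -4 -7 N
5 60/353 12/61 -6066/21533 288/21533 -4 -8 W
6 30/101 10/51 -1775/5151 -260/5151 -3 -8 S
final -3 -7 E

n=0: pose=(-4,-7,N); sL=3/13, sR=15/37; mL=-501/962, mR=42/481; mL+mR=-417/962 → advance -1; mR−mL=45/74 → turn +1·90°
n=1: pose=(-4,-8,W); sL=60/353, sR=12/61; mL=-6066/21533, mR=288/21533; mL+mR=-5778/21533 → advance -1; mR−mL=18/61 → turn +1·90°
n=2: pose=(-3,-8,S); sL=30/101, sR=10/51; mL=-1775/5151, mR=-260/5151; mL+mR=-2035/5151 → advance -1; mR−mL=5/17 → turn +1·90°
n=3: pose=(-3,-7,E); sL=60/109, sR=60/149; mL=-11010/16241, mR=-1200/16241; mL+mR=-12210/16241 → advance -1; mR−mL=90/149 → turn +1·90°
n=4: pose=(-4,-7,N); sL=3/13, sR=15/37; mL=-501/962, mR=42/481; mL+mR=-417/962 → advance -1; mR−mL=45/74 → turn +1·90°
n=5: pose=(-4,-8,W); sL=60/353, sR=12/61; mL=-6066/21533, mR=288/21533; mL+mR=-5778/21533 → advance -1; mR−mL=18/61 → turn +1·90°
n=6: pose=(-3,-8,S); sL=30/101, sR=10/51; mL=-1775/5151, mR=-260/5151; mL+mR=-2035/5151 → advance -1; mR−mL=5/17 → turn +1·90°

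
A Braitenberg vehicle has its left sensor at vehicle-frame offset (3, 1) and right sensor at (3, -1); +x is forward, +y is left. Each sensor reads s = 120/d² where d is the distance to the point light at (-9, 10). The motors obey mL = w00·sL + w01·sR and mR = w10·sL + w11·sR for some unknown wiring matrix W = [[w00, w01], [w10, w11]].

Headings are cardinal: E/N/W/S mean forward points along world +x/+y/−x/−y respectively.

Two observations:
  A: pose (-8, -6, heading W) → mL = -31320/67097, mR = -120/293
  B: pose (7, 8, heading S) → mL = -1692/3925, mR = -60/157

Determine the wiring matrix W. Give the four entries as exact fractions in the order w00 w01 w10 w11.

-1/2 -1/2 -1 0

obs A: pose=(-8,-6,W) → sL=120/293, sR=120/229, mL=-31320/67097, mR=-120/293
obs B: pose=(7,8,S) → sL=60/157, sR=12/25, mL=-1692/3925, mR=-60/157
sensor matrix S = [[120/293, 120/229], [60/157, 12/25]]; det S = -193536/52671145
solve [mL_A; mL_B] = S·[w00; w01] and [mR_A; mR_B] = S·[w10; w11]:
  w00 = -1/2, w01 = -1/2, w10 = -1, w11 = 0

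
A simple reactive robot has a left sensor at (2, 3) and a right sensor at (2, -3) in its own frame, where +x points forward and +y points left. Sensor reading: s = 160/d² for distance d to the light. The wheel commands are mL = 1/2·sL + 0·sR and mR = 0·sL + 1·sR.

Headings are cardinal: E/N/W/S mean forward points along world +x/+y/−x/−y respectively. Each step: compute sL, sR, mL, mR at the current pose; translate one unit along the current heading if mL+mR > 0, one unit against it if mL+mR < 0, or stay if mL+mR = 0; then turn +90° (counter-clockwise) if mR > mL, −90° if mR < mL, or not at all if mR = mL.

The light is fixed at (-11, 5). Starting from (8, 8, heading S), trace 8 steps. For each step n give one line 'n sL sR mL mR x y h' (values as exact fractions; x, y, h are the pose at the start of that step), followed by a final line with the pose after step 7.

n=0: pose=(8,8,S); sL=32/97, sR=160/257; mL=16/97, mR=160/257; mL+mR=19632/24929 → advance +1; mR−mL=11408/24929 → turn +1·90°
n=1: pose=(8,7,E); sL=80/233, sR=80/221; mL=40/233, mR=80/221; mL+mR=27480/51493 → advance +1; mR−mL=9800/51493 → turn +1·90°
n=2: pose=(9,7,N); sL=32/61, sR=32/109; mL=16/61, mR=32/109; mL+mR=3696/6649 → advance +1; mR−mL=208/6649 → turn +1·90°
n=3: pose=(9,8,W); sL=40/81, sR=4/9; mL=20/81, mR=4/9; mL+mR=56/81 → advance +1; mR−mL=16/81 → turn +1·90°
n=4: pose=(8,8,S); sL=32/97, sR=160/257; mL=16/97, mR=160/257; mL+mR=19632/24929 → advance +1; mR−mL=11408/24929 → turn +1·90°
n=5: pose=(8,7,E); sL=80/233, sR=80/221; mL=40/233, mR=80/221; mL+mR=27480/51493 → advance +1; mR−mL=9800/51493 → turn +1·90°
n=6: pose=(9,7,N); sL=32/61, sR=32/109; mL=16/61, mR=32/109; mL+mR=3696/6649 → advance +1; mR−mL=208/6649 → turn +1·90°
n=7: pose=(9,8,W); sL=40/81, sR=4/9; mL=20/81, mR=4/9; mL+mR=56/81 → advance +1; mR−mL=16/81 → turn +1·90°

0 32/97 160/257 16/97 160/257 8 8 S
1 80/233 80/221 40/233 80/221 8 7 E
2 32/61 32/109 16/61 32/109 9 7 N
3 40/81 4/9 20/81 4/9 9 8 W
4 32/97 160/257 16/97 160/257 8 8 S
5 80/233 80/221 40/233 80/221 8 7 E
6 32/61 32/109 16/61 32/109 9 7 N
7 40/81 4/9 20/81 4/9 9 8 W
final 8 8 S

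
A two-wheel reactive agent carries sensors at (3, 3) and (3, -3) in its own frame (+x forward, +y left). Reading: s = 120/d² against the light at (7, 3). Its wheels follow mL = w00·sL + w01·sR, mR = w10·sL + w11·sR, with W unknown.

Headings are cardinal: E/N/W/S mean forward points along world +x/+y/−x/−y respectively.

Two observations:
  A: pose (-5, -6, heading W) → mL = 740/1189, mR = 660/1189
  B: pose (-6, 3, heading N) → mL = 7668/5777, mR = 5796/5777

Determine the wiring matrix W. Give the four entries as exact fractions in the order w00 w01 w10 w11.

1/2 1 1 1/2

obs A: pose=(-5,-6,W) → sL=40/123, sR=40/87, mL=740/1189, mR=660/1189
obs B: pose=(-6,3,N) → sL=24/53, sR=120/109, mL=7668/5777, mR=5796/5777
sensor matrix S = [[40/123, 40/87], [24/53, 120/109]]; det S = 1029120/6868853
solve [mL_A; mL_B] = S·[w00; w01] and [mR_A; mR_B] = S·[w10; w11]:
  w00 = 1/2, w01 = 1, w10 = 1, w11 = 1/2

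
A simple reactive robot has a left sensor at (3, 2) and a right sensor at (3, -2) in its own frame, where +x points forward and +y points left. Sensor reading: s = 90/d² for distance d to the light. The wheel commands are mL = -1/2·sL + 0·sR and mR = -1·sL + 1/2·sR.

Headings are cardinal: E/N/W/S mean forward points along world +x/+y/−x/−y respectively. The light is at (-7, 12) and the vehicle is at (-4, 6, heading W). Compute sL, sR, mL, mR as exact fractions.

45/32 45/8 -45/64 45/32

left sensor world pos  = (-7, 4); dL² = 64
right sensor world pos = (-7, 8); dR² = 16
sL = 90/64 = 45/32
sR = 90/16 = 45/8
mL = -1/2·sL + 0·sR = -45/64
mR = -1·sL + 1/2·sR = 45/32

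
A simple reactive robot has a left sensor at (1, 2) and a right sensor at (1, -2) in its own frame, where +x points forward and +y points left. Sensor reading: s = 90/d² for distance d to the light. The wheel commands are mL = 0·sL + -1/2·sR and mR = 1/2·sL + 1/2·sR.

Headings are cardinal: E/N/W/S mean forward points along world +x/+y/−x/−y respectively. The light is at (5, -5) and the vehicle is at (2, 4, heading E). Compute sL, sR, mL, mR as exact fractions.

left sensor world pos  = (3, 6); dL² = 125
right sensor world pos = (3, 2); dR² = 53
sL = 90/125 = 18/25
sR = 90/53 = 90/53
mL = 0·sL + -1/2·sR = -45/53
mR = 1/2·sL + 1/2·sR = 1602/1325

18/25 90/53 -45/53 1602/1325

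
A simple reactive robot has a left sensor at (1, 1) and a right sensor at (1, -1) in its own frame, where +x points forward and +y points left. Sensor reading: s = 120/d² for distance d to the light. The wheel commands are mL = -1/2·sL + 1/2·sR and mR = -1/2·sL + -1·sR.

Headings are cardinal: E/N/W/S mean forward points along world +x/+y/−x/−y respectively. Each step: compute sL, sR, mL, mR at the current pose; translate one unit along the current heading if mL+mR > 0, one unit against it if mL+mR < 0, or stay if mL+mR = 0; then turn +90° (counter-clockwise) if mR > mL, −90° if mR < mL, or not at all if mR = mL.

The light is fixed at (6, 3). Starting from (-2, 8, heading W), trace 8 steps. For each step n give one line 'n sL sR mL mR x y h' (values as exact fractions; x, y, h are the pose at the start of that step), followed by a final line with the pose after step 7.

0 120/97 40/39 -400/3783 -6220/3783 -2 8 W
1 6/5 5/3 7/30 -34/15 -1 8 N
2 120/61 8/3 64/183 -668/183 -1 7 E
3 60/29 4/3 -32/87 -206/87 -2 7 S
4 120/97 40/39 -400/3783 -6220/3783 -2 8 W
5 6/5 5/3 7/30 -34/15 -1 8 N
6 120/61 8/3 64/183 -668/183 -1 7 E
7 60/29 4/3 -32/87 -206/87 -2 7 S
final -2 8 W

n=0: pose=(-2,8,W); sL=120/97, sR=40/39; mL=-400/3783, mR=-6220/3783; mL+mR=-6620/3783 → advance -1; mR−mL=-20/13 → turn -1·90°
n=1: pose=(-1,8,N); sL=6/5, sR=5/3; mL=7/30, mR=-34/15; mL+mR=-61/30 → advance -1; mR−mL=-5/2 → turn -1·90°
n=2: pose=(-1,7,E); sL=120/61, sR=8/3; mL=64/183, mR=-668/183; mL+mR=-604/183 → advance -1; mR−mL=-4 → turn -1·90°
n=3: pose=(-2,7,S); sL=60/29, sR=4/3; mL=-32/87, mR=-206/87; mL+mR=-238/87 → advance -1; mR−mL=-2 → turn -1·90°
n=4: pose=(-2,8,W); sL=120/97, sR=40/39; mL=-400/3783, mR=-6220/3783; mL+mR=-6620/3783 → advance -1; mR−mL=-20/13 → turn -1·90°
n=5: pose=(-1,8,N); sL=6/5, sR=5/3; mL=7/30, mR=-34/15; mL+mR=-61/30 → advance -1; mR−mL=-5/2 → turn -1·90°
n=6: pose=(-1,7,E); sL=120/61, sR=8/3; mL=64/183, mR=-668/183; mL+mR=-604/183 → advance -1; mR−mL=-4 → turn -1·90°
n=7: pose=(-2,7,S); sL=60/29, sR=4/3; mL=-32/87, mR=-206/87; mL+mR=-238/87 → advance -1; mR−mL=-2 → turn -1·90°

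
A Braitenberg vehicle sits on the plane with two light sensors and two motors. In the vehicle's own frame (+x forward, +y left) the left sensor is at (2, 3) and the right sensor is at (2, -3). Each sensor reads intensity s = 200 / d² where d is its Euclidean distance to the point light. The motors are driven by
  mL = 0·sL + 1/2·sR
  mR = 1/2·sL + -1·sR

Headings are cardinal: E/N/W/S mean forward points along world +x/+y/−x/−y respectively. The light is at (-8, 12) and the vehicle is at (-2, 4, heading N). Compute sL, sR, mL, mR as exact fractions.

left sensor world pos  = (-5, 6); dL² = 45
right sensor world pos = (1, 6); dR² = 117
sL = 200/45 = 40/9
sR = 200/117 = 200/117
mL = 0·sL + 1/2·sR = 100/117
mR = 1/2·sL + -1·sR = 20/39

40/9 200/117 100/117 20/39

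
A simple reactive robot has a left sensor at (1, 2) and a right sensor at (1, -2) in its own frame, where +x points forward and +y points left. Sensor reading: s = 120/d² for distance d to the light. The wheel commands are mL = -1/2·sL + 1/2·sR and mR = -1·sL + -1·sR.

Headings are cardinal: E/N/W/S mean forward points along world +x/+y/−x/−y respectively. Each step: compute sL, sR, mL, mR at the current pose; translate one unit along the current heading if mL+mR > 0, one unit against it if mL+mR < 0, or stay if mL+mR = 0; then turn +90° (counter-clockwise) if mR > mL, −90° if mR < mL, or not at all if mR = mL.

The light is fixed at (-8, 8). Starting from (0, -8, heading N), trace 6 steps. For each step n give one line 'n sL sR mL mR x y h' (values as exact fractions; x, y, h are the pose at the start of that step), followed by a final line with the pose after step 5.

0 40/87 24/65 -256/5655 -4688/5655 0 -8 N
1 20/51 60/221 -40/663 -440/663 0 -9 E
2 8/27 120/349 224/9423 -6032/9423 -1 -9 S
3 1/3 15/29 8/87 -74/87 -1 -8 W
4 40/87 24/65 -256/5655 -4688/5655 0 -8 N
5 20/51 60/221 -40/663 -440/663 0 -9 E
final -1 -9 S

n=0: pose=(0,-8,N); sL=40/87, sR=24/65; mL=-256/5655, mR=-4688/5655; mL+mR=-1648/1885 → advance -1; mR−mL=-4432/5655 → turn -1·90°
n=1: pose=(0,-9,E); sL=20/51, sR=60/221; mL=-40/663, mR=-440/663; mL+mR=-160/221 → advance -1; mR−mL=-400/663 → turn -1·90°
n=2: pose=(-1,-9,S); sL=8/27, sR=120/349; mL=224/9423, mR=-6032/9423; mL+mR=-1936/3141 → advance -1; mR−mL=-6256/9423 → turn -1·90°
n=3: pose=(-1,-8,W); sL=1/3, sR=15/29; mL=8/87, mR=-74/87; mL+mR=-22/29 → advance -1; mR−mL=-82/87 → turn -1·90°
n=4: pose=(0,-8,N); sL=40/87, sR=24/65; mL=-256/5655, mR=-4688/5655; mL+mR=-1648/1885 → advance -1; mR−mL=-4432/5655 → turn -1·90°
n=5: pose=(0,-9,E); sL=20/51, sR=60/221; mL=-40/663, mR=-440/663; mL+mR=-160/221 → advance -1; mR−mL=-400/663 → turn -1·90°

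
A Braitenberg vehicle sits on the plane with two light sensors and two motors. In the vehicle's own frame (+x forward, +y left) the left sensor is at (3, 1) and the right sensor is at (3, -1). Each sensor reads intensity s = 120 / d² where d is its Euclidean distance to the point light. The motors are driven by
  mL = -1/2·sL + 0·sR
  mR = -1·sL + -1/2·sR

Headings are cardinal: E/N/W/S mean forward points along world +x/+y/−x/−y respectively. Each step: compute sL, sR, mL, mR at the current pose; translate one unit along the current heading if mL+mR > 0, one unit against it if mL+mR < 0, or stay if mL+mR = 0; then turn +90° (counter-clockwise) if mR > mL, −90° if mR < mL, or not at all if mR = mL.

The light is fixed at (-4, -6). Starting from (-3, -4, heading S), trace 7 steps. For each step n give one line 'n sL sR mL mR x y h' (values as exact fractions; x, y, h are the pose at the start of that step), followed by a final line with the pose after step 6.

0 24 120 -12 -84 -3 -4 S
1 15 6 -15/2 -18 -3 -3 W
2 120/37 8/3 -60/37 -508/111 -2 -3 N
3 60/17 60/13 -30/17 -1290/221 -2 -4 E
4 24 120 -12 -84 -3 -4 S
5 15 6 -15/2 -18 -3 -3 W
6 120/37 8/3 -60/37 -508/111 -2 -3 N
final -2 -4 E

n=0: pose=(-3,-4,S); sL=24, sR=120; mL=-12, mR=-84; mL+mR=-96 → advance -1; mR−mL=-72 → turn -1·90°
n=1: pose=(-3,-3,W); sL=15, sR=6; mL=-15/2, mR=-18; mL+mR=-51/2 → advance -1; mR−mL=-21/2 → turn -1·90°
n=2: pose=(-2,-3,N); sL=120/37, sR=8/3; mL=-60/37, mR=-508/111; mL+mR=-688/111 → advance -1; mR−mL=-328/111 → turn -1·90°
n=3: pose=(-2,-4,E); sL=60/17, sR=60/13; mL=-30/17, mR=-1290/221; mL+mR=-1680/221 → advance -1; mR−mL=-900/221 → turn -1·90°
n=4: pose=(-3,-4,S); sL=24, sR=120; mL=-12, mR=-84; mL+mR=-96 → advance -1; mR−mL=-72 → turn -1·90°
n=5: pose=(-3,-3,W); sL=15, sR=6; mL=-15/2, mR=-18; mL+mR=-51/2 → advance -1; mR−mL=-21/2 → turn -1·90°
n=6: pose=(-2,-3,N); sL=120/37, sR=8/3; mL=-60/37, mR=-508/111; mL+mR=-688/111 → advance -1; mR−mL=-328/111 → turn -1·90°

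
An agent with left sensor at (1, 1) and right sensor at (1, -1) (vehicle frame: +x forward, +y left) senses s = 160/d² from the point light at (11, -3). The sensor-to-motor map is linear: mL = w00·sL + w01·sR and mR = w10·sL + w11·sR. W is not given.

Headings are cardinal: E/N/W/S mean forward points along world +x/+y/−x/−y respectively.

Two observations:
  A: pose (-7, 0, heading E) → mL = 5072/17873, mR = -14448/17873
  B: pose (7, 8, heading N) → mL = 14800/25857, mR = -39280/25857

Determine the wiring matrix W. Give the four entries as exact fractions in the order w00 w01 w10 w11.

obs A: pose=(-7,0,E) → sL=32/61, sR=160/293, mL=5072/17873, mR=-14448/17873
obs B: pose=(7,8,N) → sL=160/169, sR=160/153, mL=14800/25857, mR=-39280/25857
sensor matrix S = [[32/61, 160/293], [160/169, 160/153]]; det S = 14602240/462142161
solve [mL_A; mL_B] = S·[w00; w01] and [mR_A; mR_B] = S·[w10; w11]:
  w00 = -1/2, w01 = 1, w10 = -1/2, w11 = -1

-1/2 1 -1/2 -1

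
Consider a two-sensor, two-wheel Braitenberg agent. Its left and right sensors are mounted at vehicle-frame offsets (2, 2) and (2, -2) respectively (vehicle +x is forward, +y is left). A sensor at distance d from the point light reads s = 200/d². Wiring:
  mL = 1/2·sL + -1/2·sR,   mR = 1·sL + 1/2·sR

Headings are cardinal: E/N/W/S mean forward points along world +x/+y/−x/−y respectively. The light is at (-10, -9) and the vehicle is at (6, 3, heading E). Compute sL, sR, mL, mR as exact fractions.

left sensor world pos  = (8, 5); dL² = 520
right sensor world pos = (8, 1); dR² = 424
sL = 200/520 = 5/13
sR = 200/424 = 25/53
mL = 1/2·sL + -1/2·sR = -30/689
mR = 1·sL + 1/2·sR = 855/1378

5/13 25/53 -30/689 855/1378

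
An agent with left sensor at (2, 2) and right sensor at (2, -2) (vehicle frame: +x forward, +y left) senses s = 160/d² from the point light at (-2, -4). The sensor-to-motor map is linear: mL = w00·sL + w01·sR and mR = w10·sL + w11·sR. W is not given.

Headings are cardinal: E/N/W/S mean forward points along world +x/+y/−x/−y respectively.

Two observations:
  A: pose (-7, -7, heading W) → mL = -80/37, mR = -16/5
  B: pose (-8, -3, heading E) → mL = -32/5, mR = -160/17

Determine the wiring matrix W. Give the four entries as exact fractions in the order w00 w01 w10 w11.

-1 0 0 -1

obs A: pose=(-7,-7,W) → sL=80/37, sR=16/5, mL=-80/37, mR=-16/5
obs B: pose=(-8,-3,E) → sL=32/5, sR=160/17, mL=-32/5, mR=-160/17
sensor matrix S = [[80/37, 16/5], [32/5, 160/17]]; det S = -2048/15725
solve [mL_A; mL_B] = S·[w00; w01] and [mR_A; mR_B] = S·[w10; w11]:
  w00 = -1, w01 = 0, w10 = 0, w11 = -1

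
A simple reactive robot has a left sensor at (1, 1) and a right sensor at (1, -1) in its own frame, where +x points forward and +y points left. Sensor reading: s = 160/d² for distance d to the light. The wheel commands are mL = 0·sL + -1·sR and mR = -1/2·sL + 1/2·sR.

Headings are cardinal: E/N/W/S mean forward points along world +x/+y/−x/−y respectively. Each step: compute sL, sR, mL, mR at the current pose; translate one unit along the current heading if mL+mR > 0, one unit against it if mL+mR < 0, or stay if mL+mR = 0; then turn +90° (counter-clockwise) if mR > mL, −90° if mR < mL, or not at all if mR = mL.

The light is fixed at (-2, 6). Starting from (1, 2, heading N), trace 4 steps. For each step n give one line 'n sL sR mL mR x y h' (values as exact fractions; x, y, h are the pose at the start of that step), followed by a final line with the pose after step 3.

0 160/13 32/5 -32/5 -192/65 1 2 N
1 4 8 -8 2 1 1 W
2 160/61 32/9 -32/9 256/549 2 1 S
3 80/17 16/5 -16/5 -64/85 2 2 E
final 1 2 N

n=0: pose=(1,2,N); sL=160/13, sR=32/5; mL=-32/5, mR=-192/65; mL+mR=-608/65 → advance -1; mR−mL=224/65 → turn +1·90°
n=1: pose=(1,1,W); sL=4, sR=8; mL=-8, mR=2; mL+mR=-6 → advance -1; mR−mL=10 → turn +1·90°
n=2: pose=(2,1,S); sL=160/61, sR=32/9; mL=-32/9, mR=256/549; mL+mR=-1696/549 → advance -1; mR−mL=736/183 → turn +1·90°
n=3: pose=(2,2,E); sL=80/17, sR=16/5; mL=-16/5, mR=-64/85; mL+mR=-336/85 → advance -1; mR−mL=208/85 → turn +1·90°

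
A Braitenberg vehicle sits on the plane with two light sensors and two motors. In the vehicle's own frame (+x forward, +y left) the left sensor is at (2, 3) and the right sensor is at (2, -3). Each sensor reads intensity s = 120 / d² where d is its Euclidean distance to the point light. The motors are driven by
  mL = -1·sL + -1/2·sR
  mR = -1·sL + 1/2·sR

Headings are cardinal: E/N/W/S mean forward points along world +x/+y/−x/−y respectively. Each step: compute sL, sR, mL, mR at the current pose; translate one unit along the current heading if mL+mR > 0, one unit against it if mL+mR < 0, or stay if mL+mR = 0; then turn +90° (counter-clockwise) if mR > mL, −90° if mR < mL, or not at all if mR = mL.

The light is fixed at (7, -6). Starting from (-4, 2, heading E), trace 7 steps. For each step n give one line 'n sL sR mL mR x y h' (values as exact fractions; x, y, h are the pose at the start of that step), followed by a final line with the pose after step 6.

0 60/101 60/53 -6210/5353 -150/5353 -4 2 E
1 24/65 120/181 -8244/11765 -444/11765 -5 2 N
2 30/53 15/37 -3015/3922 -1425/3922 -5 1 W
3 120/89 120/221 -31860/19669 -21180/19669 -4 1 S
4 60/101 60/53 -6210/5353 -150/5353 -4 2 E
5 24/65 120/181 -8244/11765 -444/11765 -5 2 N
6 30/53 15/37 -3015/3922 -1425/3922 -5 1 W
final -4 1 S

n=0: pose=(-4,2,E); sL=60/101, sR=60/53; mL=-6210/5353, mR=-150/5353; mL+mR=-120/101 → advance -1; mR−mL=60/53 → turn +1·90°
n=1: pose=(-5,2,N); sL=24/65, sR=120/181; mL=-8244/11765, mR=-444/11765; mL+mR=-48/65 → advance -1; mR−mL=120/181 → turn +1·90°
n=2: pose=(-5,1,W); sL=30/53, sR=15/37; mL=-3015/3922, mR=-1425/3922; mL+mR=-60/53 → advance -1; mR−mL=15/37 → turn +1·90°
n=3: pose=(-4,1,S); sL=120/89, sR=120/221; mL=-31860/19669, mR=-21180/19669; mL+mR=-240/89 → advance -1; mR−mL=120/221 → turn +1·90°
n=4: pose=(-4,2,E); sL=60/101, sR=60/53; mL=-6210/5353, mR=-150/5353; mL+mR=-120/101 → advance -1; mR−mL=60/53 → turn +1·90°
n=5: pose=(-5,2,N); sL=24/65, sR=120/181; mL=-8244/11765, mR=-444/11765; mL+mR=-48/65 → advance -1; mR−mL=120/181 → turn +1·90°
n=6: pose=(-5,1,W); sL=30/53, sR=15/37; mL=-3015/3922, mR=-1425/3922; mL+mR=-60/53 → advance -1; mR−mL=15/37 → turn +1·90°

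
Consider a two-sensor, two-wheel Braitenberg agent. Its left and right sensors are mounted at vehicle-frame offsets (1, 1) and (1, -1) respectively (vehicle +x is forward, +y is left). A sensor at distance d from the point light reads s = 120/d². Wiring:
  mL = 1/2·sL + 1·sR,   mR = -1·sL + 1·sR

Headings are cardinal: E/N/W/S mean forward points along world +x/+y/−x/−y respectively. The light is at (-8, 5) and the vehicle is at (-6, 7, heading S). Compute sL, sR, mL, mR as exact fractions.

12 60 66 48

left sensor world pos  = (-5, 6); dL² = 10
right sensor world pos = (-7, 6); dR² = 2
sL = 120/10 = 12
sR = 120/2 = 60
mL = 1/2·sL + 1·sR = 66
mR = -1·sL + 1·sR = 48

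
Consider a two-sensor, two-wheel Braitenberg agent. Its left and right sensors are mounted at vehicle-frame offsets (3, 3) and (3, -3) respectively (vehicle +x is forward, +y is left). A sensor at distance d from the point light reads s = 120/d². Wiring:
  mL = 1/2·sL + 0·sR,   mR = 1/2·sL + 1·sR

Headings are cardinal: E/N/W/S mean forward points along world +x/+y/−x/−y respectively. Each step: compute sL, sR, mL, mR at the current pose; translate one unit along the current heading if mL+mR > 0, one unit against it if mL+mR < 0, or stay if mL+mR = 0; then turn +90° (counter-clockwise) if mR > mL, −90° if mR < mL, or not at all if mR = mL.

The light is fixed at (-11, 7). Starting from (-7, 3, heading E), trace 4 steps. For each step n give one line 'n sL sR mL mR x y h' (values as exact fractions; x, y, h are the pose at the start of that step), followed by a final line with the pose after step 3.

0 12/5 60/49 6/5 594/245 -7 3 E
1 24 24/13 12 180/13 -6 3 N
2 3 30 3/2 63/2 -6 4 W
3 24/17 120/37 12/17 2484/629 -7 4 S
final -7 3 E

n=0: pose=(-7,3,E); sL=12/5, sR=60/49; mL=6/5, mR=594/245; mL+mR=888/245 → advance +1; mR−mL=60/49 → turn +1·90°
n=1: pose=(-6,3,N); sL=24, sR=24/13; mL=12, mR=180/13; mL+mR=336/13 → advance +1; mR−mL=24/13 → turn +1·90°
n=2: pose=(-6,4,W); sL=3, sR=30; mL=3/2, mR=63/2; mL+mR=33 → advance +1; mR−mL=30 → turn +1·90°
n=3: pose=(-7,4,S); sL=24/17, sR=120/37; mL=12/17, mR=2484/629; mL+mR=2928/629 → advance +1; mR−mL=120/37 → turn +1·90°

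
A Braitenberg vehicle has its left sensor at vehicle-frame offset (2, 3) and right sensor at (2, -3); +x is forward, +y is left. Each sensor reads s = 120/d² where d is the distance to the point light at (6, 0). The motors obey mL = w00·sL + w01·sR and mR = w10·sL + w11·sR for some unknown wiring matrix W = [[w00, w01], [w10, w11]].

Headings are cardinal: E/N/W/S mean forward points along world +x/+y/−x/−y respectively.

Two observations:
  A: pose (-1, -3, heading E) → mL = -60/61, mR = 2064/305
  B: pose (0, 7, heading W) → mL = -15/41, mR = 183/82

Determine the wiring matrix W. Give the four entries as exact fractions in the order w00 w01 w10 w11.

obs A: pose=(-1,-3,E) → sL=24/5, sR=120/61, mL=-60/61, mR=2064/305
obs B: pose=(0,7,W) → sL=3/2, sR=30/41, mL=-15/41, mR=183/82
sensor matrix S = [[24/5, 120/61], [3/2, 30/41]]; det S = 1404/2501
solve [mL_A; mL_B] = S·[w00; w01] and [mR_A; mR_B] = S·[w10; w11]:
  w00 = 0, w01 = -1/2, w10 = 1, w11 = 1

0 -1/2 1 1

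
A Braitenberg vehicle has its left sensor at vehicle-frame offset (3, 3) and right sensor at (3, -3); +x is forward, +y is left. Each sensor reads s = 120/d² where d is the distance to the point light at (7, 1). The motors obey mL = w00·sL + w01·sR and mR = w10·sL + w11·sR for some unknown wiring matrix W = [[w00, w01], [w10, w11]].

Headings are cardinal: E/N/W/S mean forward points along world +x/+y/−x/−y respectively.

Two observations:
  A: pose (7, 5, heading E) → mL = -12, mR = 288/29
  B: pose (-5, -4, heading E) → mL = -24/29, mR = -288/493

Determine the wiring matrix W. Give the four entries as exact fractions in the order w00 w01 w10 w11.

0 -1 -1 1

obs A: pose=(7,5,E) → sL=60/29, sR=12, mL=-12, mR=288/29
obs B: pose=(-5,-4,E) → sL=24/17, sR=24/29, mL=-24/29, mR=-288/493
sensor matrix S = [[60/29, 12], [24/17, 24/29]]; det S = -217728/14297
solve [mL_A; mL_B] = S·[w00; w01] and [mR_A; mR_B] = S·[w10; w11]:
  w00 = 0, w01 = -1, w10 = -1, w11 = 1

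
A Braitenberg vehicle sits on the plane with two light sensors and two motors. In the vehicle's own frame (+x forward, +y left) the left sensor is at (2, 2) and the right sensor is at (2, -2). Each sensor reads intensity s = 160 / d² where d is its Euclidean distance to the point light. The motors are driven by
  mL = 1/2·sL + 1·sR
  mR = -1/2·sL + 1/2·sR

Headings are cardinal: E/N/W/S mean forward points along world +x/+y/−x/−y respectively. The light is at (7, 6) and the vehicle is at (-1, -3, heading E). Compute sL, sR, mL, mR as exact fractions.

32/17 160/157 5232/2669 -1152/2669

left sensor world pos  = (1, -1); dL² = 85
right sensor world pos = (1, -5); dR² = 157
sL = 160/85 = 32/17
sR = 160/157 = 160/157
mL = 1/2·sL + 1·sR = 5232/2669
mR = -1/2·sL + 1/2·sR = -1152/2669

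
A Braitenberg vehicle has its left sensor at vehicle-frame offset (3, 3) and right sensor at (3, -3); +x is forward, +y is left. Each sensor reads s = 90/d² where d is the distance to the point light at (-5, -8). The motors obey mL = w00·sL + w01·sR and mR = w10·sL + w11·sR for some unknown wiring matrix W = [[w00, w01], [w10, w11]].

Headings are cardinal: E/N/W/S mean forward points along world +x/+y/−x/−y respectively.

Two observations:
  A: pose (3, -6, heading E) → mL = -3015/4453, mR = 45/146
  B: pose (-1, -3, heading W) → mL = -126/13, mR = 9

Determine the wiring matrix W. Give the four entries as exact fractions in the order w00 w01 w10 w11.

-1/2 -1/2 1/2 0

obs A: pose=(3,-6,E) → sL=45/73, sR=45/61, mL=-3015/4453, mR=45/146
obs B: pose=(-1,-3,W) → sL=18, sR=18/13, mL=-126/13, mR=9
sensor matrix S = [[45/73, 45/61], [18, 18/13]]; det S = -719280/57889
solve [mL_A; mL_B] = S·[w00; w01] and [mR_A; mR_B] = S·[w10; w11]:
  w00 = -1/2, w01 = -1/2, w10 = 1/2, w11 = 0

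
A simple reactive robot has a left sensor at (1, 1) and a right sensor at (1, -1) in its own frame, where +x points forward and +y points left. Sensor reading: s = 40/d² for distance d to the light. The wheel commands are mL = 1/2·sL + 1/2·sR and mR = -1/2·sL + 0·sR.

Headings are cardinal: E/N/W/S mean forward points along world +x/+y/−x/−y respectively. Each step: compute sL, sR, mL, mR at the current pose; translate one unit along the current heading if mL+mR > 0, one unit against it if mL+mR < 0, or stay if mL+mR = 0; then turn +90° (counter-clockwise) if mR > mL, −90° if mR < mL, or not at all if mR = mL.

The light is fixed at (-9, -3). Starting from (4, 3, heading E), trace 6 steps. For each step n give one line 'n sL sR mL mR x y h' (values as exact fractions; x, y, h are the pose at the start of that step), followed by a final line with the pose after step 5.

n=0: pose=(4,3,E); sL=8/49, sR=40/221; mL=1864/10829, mR=-4/49; mL+mR=20/221 → advance +1; mR−mL=-2748/10829 → turn -1·90°
n=1: pose=(5,3,S); sL=4/25, sR=20/97; mL=444/2425, mR=-2/25; mL+mR=10/97 → advance +1; mR−mL=-638/2425 → turn -1·90°
n=2: pose=(5,2,W); sL=8/37, sR=8/41; mL=312/1517, mR=-4/37; mL+mR=4/41 → advance +1; mR−mL=-476/1517 → turn -1·90°
n=3: pose=(4,2,N); sL=2/9, sR=5/29; mL=103/522, mR=-1/9; mL+mR=5/58 → advance +1; mR−mL=-161/522 → turn -1·90°
n=4: pose=(4,3,E); sL=8/49, sR=40/221; mL=1864/10829, mR=-4/49; mL+mR=20/221 → advance +1; mR−mL=-2748/10829 → turn -1·90°
n=5: pose=(5,3,S); sL=4/25, sR=20/97; mL=444/2425, mR=-2/25; mL+mR=10/97 → advance +1; mR−mL=-638/2425 → turn -1·90°

0 8/49 40/221 1864/10829 -4/49 4 3 E
1 4/25 20/97 444/2425 -2/25 5 3 S
2 8/37 8/41 312/1517 -4/37 5 2 W
3 2/9 5/29 103/522 -1/9 4 2 N
4 8/49 40/221 1864/10829 -4/49 4 3 E
5 4/25 20/97 444/2425 -2/25 5 3 S
final 5 2 W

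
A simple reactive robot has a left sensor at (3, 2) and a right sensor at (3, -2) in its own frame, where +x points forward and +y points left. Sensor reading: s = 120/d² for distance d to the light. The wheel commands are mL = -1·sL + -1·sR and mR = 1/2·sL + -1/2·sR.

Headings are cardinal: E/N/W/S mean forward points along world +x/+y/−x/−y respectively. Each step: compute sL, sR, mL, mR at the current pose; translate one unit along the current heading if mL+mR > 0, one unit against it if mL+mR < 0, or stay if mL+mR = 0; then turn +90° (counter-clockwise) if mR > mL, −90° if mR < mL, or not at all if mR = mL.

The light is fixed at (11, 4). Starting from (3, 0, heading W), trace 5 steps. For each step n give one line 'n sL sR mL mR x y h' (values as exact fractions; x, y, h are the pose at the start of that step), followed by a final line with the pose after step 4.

0 120/157 24/25 -6768/3925 -384/3925 3 0 W
1 60/37 12/13 -1224/481 168/481 4 0 S
2 120/17 120/41 -6960/697 1440/697 4 1 E
3 6/5 10/3 -68/15 -16/15 3 1 N
4 120/157 24/25 -6768/3925 -384/3925 3 0 W
final 4 0 S

n=0: pose=(3,0,W); sL=120/157, sR=24/25; mL=-6768/3925, mR=-384/3925; mL+mR=-7152/3925 → advance -1; mR−mL=6384/3925 → turn +1·90°
n=1: pose=(4,0,S); sL=60/37, sR=12/13; mL=-1224/481, mR=168/481; mL+mR=-1056/481 → advance -1; mR−mL=1392/481 → turn +1·90°
n=2: pose=(4,1,E); sL=120/17, sR=120/41; mL=-6960/697, mR=1440/697; mL+mR=-5520/697 → advance -1; mR−mL=8400/697 → turn +1·90°
n=3: pose=(3,1,N); sL=6/5, sR=10/3; mL=-68/15, mR=-16/15; mL+mR=-28/5 → advance -1; mR−mL=52/15 → turn +1·90°
n=4: pose=(3,0,W); sL=120/157, sR=24/25; mL=-6768/3925, mR=-384/3925; mL+mR=-7152/3925 → advance -1; mR−mL=6384/3925 → turn +1·90°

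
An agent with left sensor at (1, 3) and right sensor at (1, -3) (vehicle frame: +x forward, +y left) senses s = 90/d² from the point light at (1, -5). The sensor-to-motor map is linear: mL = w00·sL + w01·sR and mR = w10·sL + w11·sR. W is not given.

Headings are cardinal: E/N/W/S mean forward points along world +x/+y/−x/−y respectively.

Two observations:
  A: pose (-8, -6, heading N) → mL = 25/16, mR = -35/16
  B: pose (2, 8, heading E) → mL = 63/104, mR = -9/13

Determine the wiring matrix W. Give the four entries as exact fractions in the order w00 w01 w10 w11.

1/2 1/2 1/2 -1

obs A: pose=(-8,-6,N) → sL=5/8, sR=5/2, mL=25/16, mR=-35/16
obs B: pose=(2,8,E) → sL=9/26, sR=45/52, mL=63/104, mR=-9/13
sensor matrix S = [[5/8, 5/2], [9/26, 45/52]]; det S = -135/416
solve [mL_A; mL_B] = S·[w00; w01] and [mR_A; mR_B] = S·[w10; w11]:
  w00 = 1/2, w01 = 1/2, w10 = 1/2, w11 = -1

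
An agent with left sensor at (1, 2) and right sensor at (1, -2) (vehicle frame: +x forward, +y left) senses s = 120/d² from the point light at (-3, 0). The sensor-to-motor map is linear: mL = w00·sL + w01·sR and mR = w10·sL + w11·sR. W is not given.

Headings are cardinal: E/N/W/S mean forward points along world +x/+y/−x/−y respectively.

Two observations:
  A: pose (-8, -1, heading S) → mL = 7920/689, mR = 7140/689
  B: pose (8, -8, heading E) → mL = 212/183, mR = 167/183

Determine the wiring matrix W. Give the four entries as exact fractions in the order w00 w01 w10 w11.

obs A: pose=(-8,-1,S) → sL=120/13, sR=120/53, mL=7920/689, mR=7140/689
obs B: pose=(8,-8,E) → sL=2/3, sR=30/61, mL=212/183, mR=167/183
sensor matrix S = [[120/13, 120/53], [2/3, 30/61]]; det S = 127360/42029
solve [mL_A; mL_B] = S·[w00; w01] and [mR_A; mR_B] = S·[w10; w11]:
  w00 = 1, w01 = 1, w10 = 1, w11 = 1/2

1 1 1 1/2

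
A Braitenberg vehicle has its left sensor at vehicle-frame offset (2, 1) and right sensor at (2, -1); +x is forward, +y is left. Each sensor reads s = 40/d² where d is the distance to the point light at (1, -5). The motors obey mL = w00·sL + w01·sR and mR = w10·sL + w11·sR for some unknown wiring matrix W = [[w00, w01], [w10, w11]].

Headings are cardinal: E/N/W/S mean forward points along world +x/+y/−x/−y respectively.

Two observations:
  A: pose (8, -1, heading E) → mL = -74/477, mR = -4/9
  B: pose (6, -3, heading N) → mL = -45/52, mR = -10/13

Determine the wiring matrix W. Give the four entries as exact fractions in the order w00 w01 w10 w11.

-1 1/2 0 -1

obs A: pose=(8,-1,E) → sL=20/53, sR=4/9, mL=-74/477, mR=-4/9
obs B: pose=(6,-3,N) → sL=5/4, sR=10/13, mL=-45/52, mR=-10/13
sensor matrix S = [[20/53, 4/9], [5/4, 10/13]]; det S = -1645/6201
solve [mL_A; mL_B] = S·[w00; w01] and [mR_A; mR_B] = S·[w10; w11]:
  w00 = -1, w01 = 1/2, w10 = 0, w11 = -1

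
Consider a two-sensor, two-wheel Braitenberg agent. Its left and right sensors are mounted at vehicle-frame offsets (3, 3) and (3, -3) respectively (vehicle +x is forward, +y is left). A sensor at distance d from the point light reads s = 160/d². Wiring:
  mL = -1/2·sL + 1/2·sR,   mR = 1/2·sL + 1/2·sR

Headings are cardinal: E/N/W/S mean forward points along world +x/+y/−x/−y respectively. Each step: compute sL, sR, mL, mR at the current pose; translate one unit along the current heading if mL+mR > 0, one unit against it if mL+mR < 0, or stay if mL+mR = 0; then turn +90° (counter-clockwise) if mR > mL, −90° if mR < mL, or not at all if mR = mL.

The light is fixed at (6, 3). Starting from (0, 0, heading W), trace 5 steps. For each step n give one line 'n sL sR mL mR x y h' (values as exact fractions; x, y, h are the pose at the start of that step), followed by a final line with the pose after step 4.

0 160/117 160/81 320/1053 1760/1053 0 0 W
1 40/13 20/17 -210/221 470/221 -1 0 S
2 160/17 32/13 -768/221 1312/221 -1 -1 E
3 80/41 16 288/41 368/41 0 -1 N
4 160/117 160/81 320/1053 1760/1053 0 0 W
final -1 0 S

n=0: pose=(0,0,W); sL=160/117, sR=160/81; mL=320/1053, mR=1760/1053; mL+mR=160/81 → advance +1; mR−mL=160/117 → turn +1·90°
n=1: pose=(-1,0,S); sL=40/13, sR=20/17; mL=-210/221, mR=470/221; mL+mR=20/17 → advance +1; mR−mL=40/13 → turn +1·90°
n=2: pose=(-1,-1,E); sL=160/17, sR=32/13; mL=-768/221, mR=1312/221; mL+mR=32/13 → advance +1; mR−mL=160/17 → turn +1·90°
n=3: pose=(0,-1,N); sL=80/41, sR=16; mL=288/41, mR=368/41; mL+mR=16 → advance +1; mR−mL=80/41 → turn +1·90°
n=4: pose=(0,0,W); sL=160/117, sR=160/81; mL=320/1053, mR=1760/1053; mL+mR=160/81 → advance +1; mR−mL=160/117 → turn +1·90°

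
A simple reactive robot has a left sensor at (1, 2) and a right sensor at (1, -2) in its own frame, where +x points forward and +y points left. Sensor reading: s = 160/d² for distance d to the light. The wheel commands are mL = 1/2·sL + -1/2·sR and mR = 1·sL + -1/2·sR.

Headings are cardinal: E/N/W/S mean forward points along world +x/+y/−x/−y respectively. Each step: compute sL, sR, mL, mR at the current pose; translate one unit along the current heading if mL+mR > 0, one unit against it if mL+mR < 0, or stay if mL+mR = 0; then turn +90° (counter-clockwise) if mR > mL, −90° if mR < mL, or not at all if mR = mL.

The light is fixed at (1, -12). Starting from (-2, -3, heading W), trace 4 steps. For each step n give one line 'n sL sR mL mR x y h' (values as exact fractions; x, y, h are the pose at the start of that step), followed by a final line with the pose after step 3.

0 32/13 160/137 1152/1781 3344/1781 -2 -3 W
1 40/17 8/5 32/85 132/85 -3 -3 S
2 160/109 32/9 -1024/981 -304/981 -3 -4 E
3 16/13 16/9 -32/117 40/117 -4 -4 N
final -4 -3 W

n=0: pose=(-2,-3,W); sL=32/13, sR=160/137; mL=1152/1781, mR=3344/1781; mL+mR=4496/1781 → advance +1; mR−mL=16/13 → turn +1·90°
n=1: pose=(-3,-3,S); sL=40/17, sR=8/5; mL=32/85, mR=132/85; mL+mR=164/85 → advance +1; mR−mL=20/17 → turn +1·90°
n=2: pose=(-3,-4,E); sL=160/109, sR=32/9; mL=-1024/981, mR=-304/981; mL+mR=-1328/981 → advance -1; mR−mL=80/109 → turn +1·90°
n=3: pose=(-4,-4,N); sL=16/13, sR=16/9; mL=-32/117, mR=40/117; mL+mR=8/117 → advance +1; mR−mL=8/13 → turn +1·90°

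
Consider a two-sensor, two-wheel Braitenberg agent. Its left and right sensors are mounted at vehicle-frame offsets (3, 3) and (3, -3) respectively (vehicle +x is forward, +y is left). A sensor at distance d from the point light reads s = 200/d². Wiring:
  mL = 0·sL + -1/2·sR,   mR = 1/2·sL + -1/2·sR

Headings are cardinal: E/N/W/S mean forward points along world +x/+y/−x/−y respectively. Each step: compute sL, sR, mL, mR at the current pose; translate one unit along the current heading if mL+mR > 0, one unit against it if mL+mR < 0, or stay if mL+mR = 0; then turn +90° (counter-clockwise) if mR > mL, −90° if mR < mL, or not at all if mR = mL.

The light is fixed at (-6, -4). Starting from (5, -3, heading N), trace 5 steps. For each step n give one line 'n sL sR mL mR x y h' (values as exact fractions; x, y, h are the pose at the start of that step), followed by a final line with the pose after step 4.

n=0: pose=(5,-3,N); sL=5/2, sR=50/53; mL=-25/53, mR=165/212; mL+mR=65/212 → advance +1; mR−mL=5/4 → turn +1·90°
n=1: pose=(5,-2,W); sL=40/13, sR=200/89; mL=-100/89, mR=480/1157; mL+mR=-820/1157 → advance -1; mR−mL=20/13 → turn +1·90°
n=2: pose=(6,-2,S); sL=100/113, sR=100/41; mL=-50/41, mR=-3600/4633; mL+mR=-9250/4633 → advance -1; mR−mL=50/113 → turn +1·90°
n=3: pose=(6,-1,E); sL=200/261, sR=8/9; mL=-4/9, mR=-16/261; mL+mR=-44/87 → advance -1; mR−mL=100/261 → turn +1·90°
n=4: pose=(5,-1,N); sL=2, sR=25/29; mL=-25/58, mR=33/58; mL+mR=4/29 → advance +1; mR−mL=1 → turn +1·90°

0 5/2 50/53 -25/53 165/212 5 -3 N
1 40/13 200/89 -100/89 480/1157 5 -2 W
2 100/113 100/41 -50/41 -3600/4633 6 -2 S
3 200/261 8/9 -4/9 -16/261 6 -1 E
4 2 25/29 -25/58 33/58 5 -1 N
final 5 0 W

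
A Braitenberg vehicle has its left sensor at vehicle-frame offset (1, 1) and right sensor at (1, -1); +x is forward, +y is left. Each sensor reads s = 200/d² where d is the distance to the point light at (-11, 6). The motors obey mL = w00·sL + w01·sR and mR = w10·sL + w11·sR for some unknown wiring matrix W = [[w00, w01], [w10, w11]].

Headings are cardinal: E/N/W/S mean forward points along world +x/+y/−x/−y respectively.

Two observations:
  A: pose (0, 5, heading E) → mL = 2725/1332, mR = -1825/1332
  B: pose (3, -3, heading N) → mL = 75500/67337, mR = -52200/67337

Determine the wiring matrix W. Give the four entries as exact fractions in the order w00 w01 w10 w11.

obs A: pose=(0,5,E) → sL=25/18, sR=50/37, mL=2725/1332, mR=-1825/1332
obs B: pose=(3,-3,N) → sL=200/233, sR=200/289, mL=75500/67337, mR=-52200/67337
sensor matrix S = [[25/18, 50/37], [200/233, 200/289]]; det S = -4457500/22423221
solve [mL_A; mL_B] = S·[w00; w01] and [mR_A; mR_B] = S·[w10; w11]:
  w00 = 1/2, w01 = 1, w10 = -1/2, w11 = -1/2

1/2 1 -1/2 -1/2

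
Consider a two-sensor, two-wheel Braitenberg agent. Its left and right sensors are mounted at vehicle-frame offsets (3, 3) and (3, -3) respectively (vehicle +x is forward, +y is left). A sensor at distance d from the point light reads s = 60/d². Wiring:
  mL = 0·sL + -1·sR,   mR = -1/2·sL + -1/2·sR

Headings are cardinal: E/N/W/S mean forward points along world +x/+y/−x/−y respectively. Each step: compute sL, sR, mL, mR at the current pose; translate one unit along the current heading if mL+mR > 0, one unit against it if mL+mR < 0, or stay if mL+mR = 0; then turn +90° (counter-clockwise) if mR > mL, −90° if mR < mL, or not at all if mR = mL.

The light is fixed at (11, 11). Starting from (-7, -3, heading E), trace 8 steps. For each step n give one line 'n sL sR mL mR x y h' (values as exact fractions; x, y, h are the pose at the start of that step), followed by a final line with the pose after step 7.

0 30/173 30/257 -30/257 -6450/44461 -7 -3 E
1 12/109 60/773 -60/773 -7908/84257 -8 -3 S
2 3/37 15/146 -15/146 -993/10804 -8 -2 W
3 60/481 60/697 -60/697 -35340/335257 -7 -2 S
4 10/111 10/87 -10/87 -110/1073 -7 -1 W
5 60/421 12/125 -12/125 -6276/52625 -6 -1 S
6 15/149 15/116 -15/116 -3975/34568 -6 0 W
7 12/73 60/557 -60/557 -5532/40661 -5 0 S
final -5 1 W

n=0: pose=(-7,-3,E); sL=30/173, sR=30/257; mL=-30/257, mR=-6450/44461; mL+mR=-11640/44461 → advance -1; mR−mL=-1260/44461 → turn -1·90°
n=1: pose=(-8,-3,S); sL=12/109, sR=60/773; mL=-60/773, mR=-7908/84257; mL+mR=-14448/84257 → advance -1; mR−mL=-1368/84257 → turn -1·90°
n=2: pose=(-8,-2,W); sL=3/37, sR=15/146; mL=-15/146, mR=-993/10804; mL+mR=-2103/10804 → advance -1; mR−mL=117/10804 → turn +1·90°
n=3: pose=(-7,-2,S); sL=60/481, sR=60/697; mL=-60/697, mR=-35340/335257; mL+mR=-64200/335257 → advance -1; mR−mL=-6480/335257 → turn -1·90°
n=4: pose=(-7,-1,W); sL=10/111, sR=10/87; mL=-10/87, mR=-110/1073; mL+mR=-700/3219 → advance -1; mR−mL=40/3219 → turn +1·90°
n=5: pose=(-6,-1,S); sL=60/421, sR=12/125; mL=-12/125, mR=-6276/52625; mL+mR=-11328/52625 → advance -1; mR−mL=-1224/52625 → turn -1·90°
n=6: pose=(-6,0,W); sL=15/149, sR=15/116; mL=-15/116, mR=-3975/34568; mL+mR=-8445/34568 → advance -1; mR−mL=495/34568 → turn +1·90°
n=7: pose=(-5,0,S); sL=12/73, sR=60/557; mL=-60/557, mR=-5532/40661; mL+mR=-9912/40661 → advance -1; mR−mL=-1152/40661 → turn -1·90°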